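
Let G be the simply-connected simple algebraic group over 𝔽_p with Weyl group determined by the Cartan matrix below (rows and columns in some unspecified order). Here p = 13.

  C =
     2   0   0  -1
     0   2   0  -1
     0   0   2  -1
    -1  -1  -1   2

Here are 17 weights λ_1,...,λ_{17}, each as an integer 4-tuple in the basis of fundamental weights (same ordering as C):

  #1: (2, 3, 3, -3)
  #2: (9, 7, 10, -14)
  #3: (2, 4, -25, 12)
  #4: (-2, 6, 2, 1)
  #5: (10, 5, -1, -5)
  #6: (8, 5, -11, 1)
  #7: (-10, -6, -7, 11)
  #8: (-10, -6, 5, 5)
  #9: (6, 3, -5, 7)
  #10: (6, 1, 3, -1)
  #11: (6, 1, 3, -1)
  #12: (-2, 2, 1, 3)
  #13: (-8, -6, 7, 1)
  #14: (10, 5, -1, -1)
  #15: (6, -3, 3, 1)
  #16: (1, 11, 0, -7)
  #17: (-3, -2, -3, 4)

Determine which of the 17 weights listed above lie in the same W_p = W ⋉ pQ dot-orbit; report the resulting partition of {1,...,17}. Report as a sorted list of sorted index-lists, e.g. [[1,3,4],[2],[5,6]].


Dynkin diagram of C (from the 6 off-diagonal −1 entries): D_4.

Ā_13 reps of the 17 weights (D_4, coords as presented):

  1: (1, 2, 2, 2) · 2: (3, 5, 2, 0) · 3: (3, 5, 2, 0) · 4: (1, 7, 3, 1) · 5: (7, 2, 4, 0) · 6: (1, 2, 2, 2) · 7: (1, 3, 2, 3) · 8: (1, 3, 2, 3) · 9: (1, 2, 2, 2) · 10: (7, 2, 4, 0) · 11: (7, 2, 4, 0) · 12: (1, 3, 2, 3) · 13: (3, 5, 2, 0) · 14: (7, 2, 4, 0) · 15: (7, 2, 4, 0) · 16: (1, 3, 2, 3) · 17: (2, 1, 2, 0)

Linkage partition of the 17 weights (6 classes, p=13):

[[1, 6, 9], [2, 3, 13], [4], [5, 10, 11, 14, 15], [7, 8, 12, 16], [17]]


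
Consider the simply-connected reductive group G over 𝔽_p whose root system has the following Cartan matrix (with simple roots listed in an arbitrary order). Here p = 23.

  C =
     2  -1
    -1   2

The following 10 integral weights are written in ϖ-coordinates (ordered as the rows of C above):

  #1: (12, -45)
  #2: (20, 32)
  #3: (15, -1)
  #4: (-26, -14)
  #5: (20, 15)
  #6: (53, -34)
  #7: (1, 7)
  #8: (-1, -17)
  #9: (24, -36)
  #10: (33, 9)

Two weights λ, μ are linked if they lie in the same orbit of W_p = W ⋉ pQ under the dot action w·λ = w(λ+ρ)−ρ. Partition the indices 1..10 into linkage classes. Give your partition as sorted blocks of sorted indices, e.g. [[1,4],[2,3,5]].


Cartan matrix: type A_2 (|W|=6); un-permuting the 2 rows.

W_23-reps of the 10 weights in Ā_23 (same 2-coord order as C):

  λ_1+ρ ↦ (2, 8) · λ_2+ρ ↦ (2, 8) · λ_3+ρ ↦ (16, 0) · λ_4+ρ ↦ (2, 8) · λ_5+ρ ↦ (7, 2) · λ_6+ρ ↦ (2, 8) · λ_7+ρ ↦ (2, 8) · λ_8+ρ ↦ (16, 0) · λ_9+ρ ↦ (2, 11) · λ_10+ρ ↦ (2, 11)

Linkage partition of the 10 weights (4 classes, p=23):

[[1, 2, 4, 6, 7], [3, 8], [5], [9, 10]]


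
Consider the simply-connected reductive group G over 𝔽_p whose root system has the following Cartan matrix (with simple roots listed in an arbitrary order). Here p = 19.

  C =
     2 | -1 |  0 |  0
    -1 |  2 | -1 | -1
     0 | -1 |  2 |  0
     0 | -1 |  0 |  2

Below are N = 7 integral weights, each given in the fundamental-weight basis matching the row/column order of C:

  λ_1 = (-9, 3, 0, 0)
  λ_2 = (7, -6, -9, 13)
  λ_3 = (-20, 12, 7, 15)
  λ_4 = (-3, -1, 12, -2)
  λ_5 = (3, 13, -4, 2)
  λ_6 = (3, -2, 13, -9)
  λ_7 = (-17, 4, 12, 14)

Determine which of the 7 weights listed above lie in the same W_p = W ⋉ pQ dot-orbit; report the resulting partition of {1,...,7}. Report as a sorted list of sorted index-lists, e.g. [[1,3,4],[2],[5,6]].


Type D_4, rank 4, |W|=192; reorder rows/cols to standard.

Ā_19 reps of the 7 weights (D_4, coords as presented):

    λ_1 → (2, 2, 1, 1)
    λ_2 → (5, 3, 5, 1)
    λ_3 → (1, 0, 10, 2)
    λ_4 → (1, 0, 10, 2)
    λ_5 → (2, 2, 1, 1)
    λ_6 → (5, 3, 5, 1)
    λ_7 → (2, 2, 1, 1)

The 7 indices split into 3 linkage classes (same alcove rep ⇔ same W_19-dot-orbit):

[[1, 5, 7], [2, 6], [3, 4]]


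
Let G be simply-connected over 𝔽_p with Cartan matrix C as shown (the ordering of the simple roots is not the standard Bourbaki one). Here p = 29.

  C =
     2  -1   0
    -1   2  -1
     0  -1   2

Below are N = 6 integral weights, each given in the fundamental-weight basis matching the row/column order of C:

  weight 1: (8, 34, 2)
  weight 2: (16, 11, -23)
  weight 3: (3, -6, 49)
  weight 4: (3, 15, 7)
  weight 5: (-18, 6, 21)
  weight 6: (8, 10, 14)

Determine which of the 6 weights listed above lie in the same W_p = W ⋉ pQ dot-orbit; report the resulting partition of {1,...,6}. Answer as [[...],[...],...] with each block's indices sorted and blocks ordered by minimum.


Type A_3, rank 3, |W|=24; reorder rows/cols to standard.

W_29-reps of the 6 weights in Ā_29 (same 3-coord order as C):

  λ_1+ρ ↦ (3, 11, 9);  λ_2+ρ ↦ (7, 10, 12);  λ_3+ρ ↦ (4, 16, 8);  λ_4+ρ ↦ (4, 16, 8);  λ_5+ρ ↦ (7, 10, 12);  λ_6+ρ ↦ (3, 11, 9)

Linkage partition of the 6 weights (3 classes, p=29):

[[1, 6], [2, 5], [3, 4]]


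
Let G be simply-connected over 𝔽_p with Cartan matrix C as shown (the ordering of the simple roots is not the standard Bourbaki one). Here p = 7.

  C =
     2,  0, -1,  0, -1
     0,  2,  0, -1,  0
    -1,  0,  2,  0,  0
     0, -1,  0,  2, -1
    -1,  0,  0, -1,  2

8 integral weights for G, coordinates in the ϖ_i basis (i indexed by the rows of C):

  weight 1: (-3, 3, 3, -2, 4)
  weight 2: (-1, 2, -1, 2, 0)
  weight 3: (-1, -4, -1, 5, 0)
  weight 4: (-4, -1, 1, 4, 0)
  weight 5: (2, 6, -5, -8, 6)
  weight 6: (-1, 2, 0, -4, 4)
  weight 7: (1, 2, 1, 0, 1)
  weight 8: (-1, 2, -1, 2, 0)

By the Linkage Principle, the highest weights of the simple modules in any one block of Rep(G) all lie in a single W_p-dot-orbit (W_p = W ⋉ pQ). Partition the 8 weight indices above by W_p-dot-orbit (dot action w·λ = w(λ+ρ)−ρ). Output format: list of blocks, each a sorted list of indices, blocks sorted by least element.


Type A_5, rank 5, |W|=720; reorder rows/cols to standard.

λ_j+ρ reflected into Ā_7 (⟨·,θ^∨⟩≤7); 5-tuples as given:

    [1] (1, 0, 1, 1, 2)
    [2] (0, 3, 0, 3, 1)
    [3] (0, 3, 0, 3, 1)
    [4] (0, 0, 1, 3, 2)
    [5] (0, 3, 0, 3, 1)
    [6] (0, 0, 1, 3, 2)
    [7] (1, 0, 1, 1, 2)
    [8] (0, 3, 0, 3, 1)

Partition of {1..8} into 3 W_7-dot-orbits:

[[1, 7], [2, 3, 5, 8], [4, 6]]


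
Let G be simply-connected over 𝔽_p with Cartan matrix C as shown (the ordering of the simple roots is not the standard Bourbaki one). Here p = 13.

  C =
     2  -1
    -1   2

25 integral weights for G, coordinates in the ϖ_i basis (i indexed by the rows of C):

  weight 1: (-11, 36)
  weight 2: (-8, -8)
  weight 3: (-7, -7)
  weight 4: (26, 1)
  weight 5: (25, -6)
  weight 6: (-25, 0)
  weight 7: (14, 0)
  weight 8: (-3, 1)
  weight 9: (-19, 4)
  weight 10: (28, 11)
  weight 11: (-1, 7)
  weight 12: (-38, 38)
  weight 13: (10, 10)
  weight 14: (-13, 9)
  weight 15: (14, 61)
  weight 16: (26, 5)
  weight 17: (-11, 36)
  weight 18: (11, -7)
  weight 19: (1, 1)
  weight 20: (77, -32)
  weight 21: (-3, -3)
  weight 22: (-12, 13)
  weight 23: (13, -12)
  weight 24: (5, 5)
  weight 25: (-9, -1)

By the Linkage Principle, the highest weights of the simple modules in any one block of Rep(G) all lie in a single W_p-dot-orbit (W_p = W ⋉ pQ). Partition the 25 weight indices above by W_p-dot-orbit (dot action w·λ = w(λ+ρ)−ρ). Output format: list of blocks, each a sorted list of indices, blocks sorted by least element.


Dynkin diagram of C (from the 2 off-diagonal −1 entries): A_2.

W_13-reps of the 25 weights in Ā_13 (same 2-coord order as C):

    [1] (2, 10)
    [2] (6, 6)
    [3] (6, 6)
    [4] (2, 10)
    [5] (0, 8)
    [6] (10, 2)
    [7] (10, 2)
    [8] (2, 0)
    [9] (0, 8)
    [10] (10, 2)
    [11] (0, 8)
    [12] (2, 0)
    [13] (2, 2)
    [14] (10, 2)
    [15] (2, 10)
    [16] (6, 6)
    [17] (2, 10)
    [18] (6, 6)
    [19] (2, 2)
    [20] (0, 8)
    [21] (2, 2)
    [22] (10, 2)
    [23] (2, 10)
    [24] (6, 6)
    [25] (0, 8)

The 25 indices split into 6 linkage classes (same alcove rep ⇔ same W_13-dot-orbit):

[[1, 4, 15, 17, 23], [2, 3, 16, 18, 24], [5, 9, 11, 20, 25], [6, 7, 10, 14, 22], [8, 12], [13, 19, 21]]


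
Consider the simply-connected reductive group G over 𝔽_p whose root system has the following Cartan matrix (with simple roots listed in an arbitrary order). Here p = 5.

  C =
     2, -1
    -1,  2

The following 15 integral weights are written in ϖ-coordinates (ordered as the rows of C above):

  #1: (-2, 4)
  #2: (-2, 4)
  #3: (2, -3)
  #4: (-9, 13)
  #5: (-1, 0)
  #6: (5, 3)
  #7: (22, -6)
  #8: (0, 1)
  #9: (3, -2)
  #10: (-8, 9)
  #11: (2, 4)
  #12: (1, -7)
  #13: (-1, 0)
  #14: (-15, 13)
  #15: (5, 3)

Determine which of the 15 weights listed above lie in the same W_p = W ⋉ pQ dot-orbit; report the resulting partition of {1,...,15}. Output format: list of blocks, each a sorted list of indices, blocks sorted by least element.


C ↔ A_2 under row/col permutation; |W(A_2)| = 6.

W_5-reps of the 15 weights in Ā_5 (same 2-coord order as C):

  λ_1+ρ ↦ (1, 4) · λ_2+ρ ↦ (1, 4) · λ_3+ρ ↦ (1, 2) · λ_4+ρ ↦ (3, 1) · λ_5+ρ ↦ (0, 1) · λ_6+ρ ↦ (0, 1) · λ_7+ρ ↦ (0, 2) · λ_8+ρ ↦ (1, 2) · λ_9+ρ ↦ (3, 1) · λ_10+ρ ↦ (0, 2) · λ_11+ρ ↦ (0, 2) · λ_12+ρ ↦ (3, 1) · λ_13+ρ ↦ (0, 1) · λ_14+ρ ↦ (0, 1) · λ_15+ρ ↦ (0, 1)

5 distinct reps among the 15 weights ⇒ 5 W_5-linkage classes:

[[1, 2], [3, 8], [4, 9, 12], [5, 6, 13, 14, 15], [7, 10, 11]]


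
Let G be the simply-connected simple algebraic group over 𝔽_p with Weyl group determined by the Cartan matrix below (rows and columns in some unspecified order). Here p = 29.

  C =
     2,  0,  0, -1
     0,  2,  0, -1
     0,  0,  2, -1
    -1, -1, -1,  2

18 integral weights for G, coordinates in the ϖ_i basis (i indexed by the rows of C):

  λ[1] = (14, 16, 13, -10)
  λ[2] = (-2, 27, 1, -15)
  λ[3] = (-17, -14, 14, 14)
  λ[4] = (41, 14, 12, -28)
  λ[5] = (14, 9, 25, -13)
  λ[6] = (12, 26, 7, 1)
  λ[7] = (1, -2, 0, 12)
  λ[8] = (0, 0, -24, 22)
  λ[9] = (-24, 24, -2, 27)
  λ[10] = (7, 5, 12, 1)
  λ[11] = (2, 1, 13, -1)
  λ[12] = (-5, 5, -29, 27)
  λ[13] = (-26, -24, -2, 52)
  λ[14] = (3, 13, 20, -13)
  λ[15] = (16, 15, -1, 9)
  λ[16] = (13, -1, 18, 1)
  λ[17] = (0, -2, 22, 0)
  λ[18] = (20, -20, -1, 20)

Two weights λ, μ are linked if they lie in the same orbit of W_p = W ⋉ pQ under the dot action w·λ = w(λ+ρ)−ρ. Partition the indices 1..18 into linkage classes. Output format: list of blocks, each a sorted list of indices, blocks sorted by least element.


Cartan matrix: type D_4 (|W|=192); un-permuting the 4 rows.

Folding the 18 weights λ_j+ρ into Ā_29 (reps in the given 4-coord order):

  [1] (6, 8, 5, 1) · [2] (2, 1, 1, 12) · [3] (2, 1, 1, 12) · [4] (2, 1, 1, 12) · [5] (3, 2, 14, 0) · [6] (8, 6, 13, 0) · [7] (2, 1, 1, 12) · [8] (1, 1, 23, 0) · [9] (1, 1, 23, 0) · [10] (8, 6, 13, 0) · [11] (3, 2, 14, 0) · [12] (1, 1, 23, 0) · [13] (1, 1, 23, 0) · [14] (8, 2, 9, 4) · [15] (3, 2, 14, 0) · [16] (8, 6, 13, 0) · [17] (1, 1, 23, 0) · [18] (8, 6, 13, 0)

These 18 weights hit 6 W_29-dot-orbits; sizes (1, 4, 3, 4, 5, 1):

[[1], [2, 3, 4, 7], [5, 11, 15], [6, 10, 16, 18], [8, 9, 12, 13, 17], [14]]


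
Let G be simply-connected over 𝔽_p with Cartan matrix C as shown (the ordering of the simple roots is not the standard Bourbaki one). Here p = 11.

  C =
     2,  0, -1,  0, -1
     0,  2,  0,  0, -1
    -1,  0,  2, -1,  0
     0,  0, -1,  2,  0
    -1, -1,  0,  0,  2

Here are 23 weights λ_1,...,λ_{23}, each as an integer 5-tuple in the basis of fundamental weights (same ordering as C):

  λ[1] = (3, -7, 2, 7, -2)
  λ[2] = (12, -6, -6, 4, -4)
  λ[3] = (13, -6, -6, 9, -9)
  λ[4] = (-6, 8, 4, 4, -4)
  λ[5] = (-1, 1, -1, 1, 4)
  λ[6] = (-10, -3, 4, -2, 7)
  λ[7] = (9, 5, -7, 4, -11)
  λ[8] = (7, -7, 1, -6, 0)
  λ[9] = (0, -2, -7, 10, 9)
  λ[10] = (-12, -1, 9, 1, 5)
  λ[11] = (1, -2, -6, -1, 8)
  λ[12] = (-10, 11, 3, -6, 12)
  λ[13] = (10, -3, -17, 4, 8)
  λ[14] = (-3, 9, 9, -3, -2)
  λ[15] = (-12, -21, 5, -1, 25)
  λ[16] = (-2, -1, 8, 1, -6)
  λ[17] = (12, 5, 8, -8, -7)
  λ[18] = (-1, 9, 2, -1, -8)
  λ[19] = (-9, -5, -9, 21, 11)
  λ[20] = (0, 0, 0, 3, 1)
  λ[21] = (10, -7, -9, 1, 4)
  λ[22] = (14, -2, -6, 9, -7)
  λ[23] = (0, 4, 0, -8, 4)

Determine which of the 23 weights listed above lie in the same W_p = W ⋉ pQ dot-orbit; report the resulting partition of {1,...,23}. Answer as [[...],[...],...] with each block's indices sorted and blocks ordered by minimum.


Type A_5, rank 5, |W|=720; reorder rows/cols to standard.

Ā_11 reps of the 23 weights (A_5, coords as presented):

  [1] (3, 3, 0, 4, 0);  [2] (0, 1, 3, 2, 5);  [3] (2, 0, 2, 1, 1);  [4] (0, 1, 3, 2, 5);  [5] (0, 2, 0, 2, 5);  [6] (1, 1, 1, 4, 2);  [7] (5, 4, 1, 0, 0);  [8] (0, 1, 3, 2, 5);  [9] (5, 4, 1, 0, 0);  [10] (5, 4, 1, 0, 0);  [11] (0, 1, 3, 2, 5);  [12] (1, 1, 1, 4, 2);  [13] (0, 2, 0, 2, 5);  [14] (1, 1, 1, 4, 2);  [15] (5, 4, 1, 0, 0);  [16] (0, 1, 3, 2, 5);  [17] (0, 2, 0, 2, 5);  [18] (3, 3, 0, 4, 0);  [19] (3, 3, 0, 4, 0);  [20] (1, 1, 1, 4, 2);  [21] (2, 0, 2, 1, 1);  [22] (1, 1, 1, 4, 2);  [23] (5, 4, 1, 0, 0)

Grouping the 23 weights by Ā_11-representative: 6 linkage classes.

[[1, 18, 19], [2, 4, 8, 11, 16], [3, 21], [5, 13, 17], [6, 12, 14, 20, 22], [7, 9, 10, 15, 23]]


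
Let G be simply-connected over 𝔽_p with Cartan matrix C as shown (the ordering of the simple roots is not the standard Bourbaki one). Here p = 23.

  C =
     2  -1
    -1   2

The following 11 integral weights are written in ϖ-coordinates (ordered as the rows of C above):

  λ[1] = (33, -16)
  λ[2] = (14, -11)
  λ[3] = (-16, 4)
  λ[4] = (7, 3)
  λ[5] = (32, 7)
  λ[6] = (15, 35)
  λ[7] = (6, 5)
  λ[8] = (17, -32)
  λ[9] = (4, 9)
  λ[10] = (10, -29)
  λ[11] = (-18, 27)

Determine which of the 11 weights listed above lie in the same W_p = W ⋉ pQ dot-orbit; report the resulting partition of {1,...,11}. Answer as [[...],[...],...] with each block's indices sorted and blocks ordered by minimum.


C ↔ A_2 under row/col permutation; |W(A_2)| = 6.

Each λ_j+ρ reduced to Ā_23; 2-tuples below use C's row order:

    [1] (8, 4)
    [2] (5, 10)
    [3] (5, 10)
    [4] (8, 4)
    [5] (5, 10)
    [6] (7, 6)
    [7] (7, 6)
    [8] (5, 10)
    [9] (5, 10)
    [10] (12, 6)
    [11] (12, 6)

4 distinct reps among the 11 weights ⇒ 4 W_23-linkage classes:

[[1, 4], [2, 3, 5, 8, 9], [6, 7], [10, 11]]


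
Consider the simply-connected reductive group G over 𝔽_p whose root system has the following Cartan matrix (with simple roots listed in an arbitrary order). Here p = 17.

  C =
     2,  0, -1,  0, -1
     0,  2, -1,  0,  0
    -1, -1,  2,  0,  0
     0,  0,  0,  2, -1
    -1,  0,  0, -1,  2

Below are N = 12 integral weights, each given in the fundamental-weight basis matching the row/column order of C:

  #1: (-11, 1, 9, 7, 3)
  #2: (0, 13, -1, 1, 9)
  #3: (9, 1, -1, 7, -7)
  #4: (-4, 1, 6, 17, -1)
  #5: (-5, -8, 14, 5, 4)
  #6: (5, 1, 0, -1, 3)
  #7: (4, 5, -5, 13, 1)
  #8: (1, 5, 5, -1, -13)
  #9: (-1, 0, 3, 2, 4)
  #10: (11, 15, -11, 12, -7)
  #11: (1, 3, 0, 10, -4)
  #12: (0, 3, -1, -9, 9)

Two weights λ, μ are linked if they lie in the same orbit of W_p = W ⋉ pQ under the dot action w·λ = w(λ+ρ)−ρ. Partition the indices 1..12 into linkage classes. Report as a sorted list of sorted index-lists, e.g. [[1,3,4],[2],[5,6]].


Cartan matrix: type A_5 (|W|=720); un-permuting the 5 rows.

Alcove-folded reps (p=17, 12 weights, presented ϖ-order):

  λ_1 → (4, 2, 0, 2, 6) · λ_2 → (1, 4, 0, 8, 2) · λ_3 → (4, 2, 0, 2, 6) · λ_4 → (1, 4, 0, 8, 2) · λ_5 → (4, 2, 4, 1, 1) · λ_6 → (6, 2, 1, 0, 4) · λ_7 → (1, 4, 0, 8, 2) · λ_8 → (4, 2, 0, 2, 6) · λ_9 → (0, 1, 4, 3, 5) · λ_10 → (4, 2, 4, 1, 1) · λ_11 → (1, 4, 0, 8, 2) · λ_12 → (1, 4, 0, 8, 2)

Partition of {1..12} into 5 W_17-dot-orbits:

[[1, 3, 8], [2, 4, 7, 11, 12], [5, 10], [6], [9]]


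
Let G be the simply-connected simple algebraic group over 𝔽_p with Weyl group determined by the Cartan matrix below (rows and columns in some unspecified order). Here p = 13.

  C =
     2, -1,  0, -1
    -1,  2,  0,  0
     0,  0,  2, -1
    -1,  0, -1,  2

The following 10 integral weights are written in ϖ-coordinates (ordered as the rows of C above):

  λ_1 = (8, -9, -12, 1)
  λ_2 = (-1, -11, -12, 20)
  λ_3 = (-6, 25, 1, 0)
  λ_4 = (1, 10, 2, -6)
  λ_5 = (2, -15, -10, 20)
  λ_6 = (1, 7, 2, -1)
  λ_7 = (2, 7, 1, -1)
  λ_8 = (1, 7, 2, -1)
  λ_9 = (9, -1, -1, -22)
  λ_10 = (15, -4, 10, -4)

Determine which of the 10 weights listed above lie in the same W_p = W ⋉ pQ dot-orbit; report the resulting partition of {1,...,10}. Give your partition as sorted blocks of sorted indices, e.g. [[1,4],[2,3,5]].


Root system A_4: the 4×4 matrix C matches after relabeling.

Folding the 10 weights λ_j+ρ into Ā_13 (reps in the given 4-coord order):

  [1] (8, 0, 2, 1)
  [2] (2, 8, 3, 0)
  [3] (8, 0, 2, 1)
  [4] (3, 8, 2, 0)
  [5] (2, 8, 1, 1)
  [6] (2, 8, 3, 0)
  [7] (3, 8, 2, 0)
  [8] (2, 8, 3, 0)
  [9] (3, 8, 2, 0)
  [10] (2, 8, 3, 0)

4 distinct reps among the 10 weights ⇒ 4 W_13-linkage classes:

[[1, 3], [2, 6, 8, 10], [4, 7, 9], [5]]


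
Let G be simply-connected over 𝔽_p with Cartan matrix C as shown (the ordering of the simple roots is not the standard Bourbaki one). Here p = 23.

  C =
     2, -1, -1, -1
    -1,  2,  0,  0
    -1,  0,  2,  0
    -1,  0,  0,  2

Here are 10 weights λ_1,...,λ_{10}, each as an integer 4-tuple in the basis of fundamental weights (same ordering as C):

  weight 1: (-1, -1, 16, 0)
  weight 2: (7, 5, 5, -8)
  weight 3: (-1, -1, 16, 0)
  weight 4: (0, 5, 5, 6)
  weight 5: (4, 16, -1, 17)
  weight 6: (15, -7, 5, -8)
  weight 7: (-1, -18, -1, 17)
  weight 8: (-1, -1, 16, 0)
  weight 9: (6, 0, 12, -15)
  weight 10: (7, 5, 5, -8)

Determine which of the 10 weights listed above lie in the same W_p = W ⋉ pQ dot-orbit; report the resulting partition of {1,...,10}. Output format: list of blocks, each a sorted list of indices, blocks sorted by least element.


Type D_4, rank 4, |W|=192; reorder rows/cols to standard.

Folding the 10 weights λ_j+ρ into Ā_23 (reps in the given 4-coord order):

    [1] (0, 0, 17, 1)
    [2] (1, 6, 6, 7)
    [3] (0, 0, 17, 1)
    [4] (1, 6, 6, 7)
    [5] (0, 0, 17, 1)
    [6] (1, 6, 6, 7)
    [7] (0, 0, 17, 1)
    [8] (0, 0, 17, 1)
    [9] (1, 6, 6, 7)
    [10] (1, 6, 6, 7)

Partition of {1..10} into 2 W_23-dot-orbits:

[[1, 3, 5, 7, 8], [2, 4, 6, 9, 10]]


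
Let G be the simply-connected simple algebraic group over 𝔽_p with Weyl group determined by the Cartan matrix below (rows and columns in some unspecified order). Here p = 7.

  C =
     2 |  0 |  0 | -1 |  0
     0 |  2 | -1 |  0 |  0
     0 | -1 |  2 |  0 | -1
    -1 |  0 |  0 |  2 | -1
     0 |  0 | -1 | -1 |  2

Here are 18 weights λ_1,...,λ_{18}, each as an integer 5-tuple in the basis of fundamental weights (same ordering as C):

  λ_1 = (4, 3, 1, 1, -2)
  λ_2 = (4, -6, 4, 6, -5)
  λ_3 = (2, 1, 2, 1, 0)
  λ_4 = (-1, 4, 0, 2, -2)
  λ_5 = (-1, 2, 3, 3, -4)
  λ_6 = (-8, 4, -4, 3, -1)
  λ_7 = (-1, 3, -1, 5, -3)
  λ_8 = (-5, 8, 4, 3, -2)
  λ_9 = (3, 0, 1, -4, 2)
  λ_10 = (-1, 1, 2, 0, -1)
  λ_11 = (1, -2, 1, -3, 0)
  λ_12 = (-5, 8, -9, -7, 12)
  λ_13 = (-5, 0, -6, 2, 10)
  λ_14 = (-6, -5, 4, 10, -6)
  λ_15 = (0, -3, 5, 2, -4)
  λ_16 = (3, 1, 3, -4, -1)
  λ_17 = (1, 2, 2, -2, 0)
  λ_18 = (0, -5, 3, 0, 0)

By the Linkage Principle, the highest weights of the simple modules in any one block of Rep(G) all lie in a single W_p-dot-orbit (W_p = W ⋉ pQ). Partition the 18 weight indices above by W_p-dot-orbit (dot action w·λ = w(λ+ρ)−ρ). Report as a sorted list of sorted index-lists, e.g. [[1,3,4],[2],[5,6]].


Type A_5, rank 5, |W|=720; reorder rows/cols to standard.

Folding the 18 weights λ_j+ρ into Ā_7 (reps in the given 5-coord order):

  1: (0, 1, 0, 1, 1) · 2: (1, 4, 0, 1, 1) · 3: (1, 2, 1, 1, 1) · 4: (1, 4, 0, 1, 1) · 5: (1, 2, 1, 0, 3) · 6: (1, 1, 2, 3, 0) · 7: (1, 1, 2, 3, 0) · 8: (1, 2, 1, 0, 3) · 9: (1, 1, 2, 3, 0) · 10: (0, 2, 3, 1, 0) · 11: (0, 1, 0, 1, 1) · 12: (0, 2, 3, 1, 0) · 13: (1, 1, 2, 3, 0) · 14: (1, 4, 0, 1, 1) · 15: (1, 2, 1, 0, 3) · 16: (1, 2, 1, 0, 3) · 17: (0, 2, 3, 1, 0) · 18: (1, 4, 0, 1, 1)

The 18 indices split into 6 linkage classes (same alcove rep ⇔ same W_7-dot-orbit):

[[1, 11], [2, 4, 14, 18], [3], [5, 8, 15, 16], [6, 7, 9, 13], [10, 12, 17]]


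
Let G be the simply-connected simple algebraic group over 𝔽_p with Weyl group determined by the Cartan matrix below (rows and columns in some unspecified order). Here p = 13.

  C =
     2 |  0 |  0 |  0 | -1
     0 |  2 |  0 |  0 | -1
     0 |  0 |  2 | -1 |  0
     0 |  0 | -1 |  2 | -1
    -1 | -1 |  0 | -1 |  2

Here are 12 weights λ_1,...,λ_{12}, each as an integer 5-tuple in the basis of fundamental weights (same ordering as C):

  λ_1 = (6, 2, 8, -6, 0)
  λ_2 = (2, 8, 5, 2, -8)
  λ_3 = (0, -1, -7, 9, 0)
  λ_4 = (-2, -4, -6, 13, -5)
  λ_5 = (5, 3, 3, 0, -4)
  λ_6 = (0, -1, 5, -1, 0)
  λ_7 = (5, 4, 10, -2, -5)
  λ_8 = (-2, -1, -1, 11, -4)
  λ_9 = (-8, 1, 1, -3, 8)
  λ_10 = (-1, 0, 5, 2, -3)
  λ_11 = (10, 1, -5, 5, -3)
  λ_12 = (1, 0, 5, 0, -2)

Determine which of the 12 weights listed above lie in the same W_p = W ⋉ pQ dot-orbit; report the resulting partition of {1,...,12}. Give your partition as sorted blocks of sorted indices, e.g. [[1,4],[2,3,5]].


C ↔ D_5 under row/col permutation; |W(D_5)| = 1920.

λ_j+ρ reflected into Ā_13 (⟨·,θ^∨⟩≤13); 5-tuples as given:

  1: (3, 1, 2, 2, 1) · 2: (3, 1, 2, 2, 1) · 3: (1, 0, 6, 0, 1) · 4: (3, 1, 2, 2, 1) · 5: (3, 1, 2, 2, 1) · 6: (1, 0, 6, 0, 1) · 7: (1, 0, 6, 0, 1) · 8: (0, 1, 0, 1, 3) · 9: (7, 2, 0, 2, 0) · 10: (1, 0, 6, 0, 1) · 11: (7, 2, 0, 2, 0) · 12: (1, 0, 6, 0, 1)

These 12 weights hit 4 W_13-dot-orbits; sizes (4, 5, 1, 2):

[[1, 2, 4, 5], [3, 6, 7, 10, 12], [8], [9, 11]]


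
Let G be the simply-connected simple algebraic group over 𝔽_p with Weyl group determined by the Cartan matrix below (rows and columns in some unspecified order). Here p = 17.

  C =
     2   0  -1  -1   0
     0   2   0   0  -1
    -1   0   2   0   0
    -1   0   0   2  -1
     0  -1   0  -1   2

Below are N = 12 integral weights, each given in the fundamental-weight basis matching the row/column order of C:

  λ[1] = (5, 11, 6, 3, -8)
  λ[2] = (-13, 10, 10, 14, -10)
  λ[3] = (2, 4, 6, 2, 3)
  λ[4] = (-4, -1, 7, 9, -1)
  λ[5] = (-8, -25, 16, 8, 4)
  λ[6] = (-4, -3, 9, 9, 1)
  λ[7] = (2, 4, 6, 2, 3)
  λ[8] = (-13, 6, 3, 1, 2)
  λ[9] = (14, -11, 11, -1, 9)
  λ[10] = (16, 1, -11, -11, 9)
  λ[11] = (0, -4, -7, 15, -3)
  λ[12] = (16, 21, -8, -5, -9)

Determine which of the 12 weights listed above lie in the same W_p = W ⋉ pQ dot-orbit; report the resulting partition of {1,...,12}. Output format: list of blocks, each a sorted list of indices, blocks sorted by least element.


Type A_5, rank 5, |W|=720; reorder rows/cols to standard.

Ā_17 reps of the 12 weights (A_5, coords as presented):

  λ_1+ρ ↦ (3, 0, 2, 3, 4) · λ_2+ρ ↦ (5, 2, 1, 6, 3) · λ_3+ρ ↦ (3, 0, 2, 3, 4) · λ_4+ρ ↦ (3, 0, 5, 7, 0) · λ_5+ρ ↦ (3, 0, 5, 7, 0) · λ_6+ρ ↦ (3, 0, 5, 7, 0) · λ_7+ρ ↦ (3, 0, 2, 3, 4) · λ_8+ρ ↦ (3, 0, 2, 3, 4) · λ_9+ρ ↦ (3, 0, 5, 7, 0) · λ_10+ρ ↦ (3, 0, 5, 7, 0) · λ_11+ρ ↦ (5, 2, 1, 6, 3) · λ_12+ρ ↦ (3, 0, 2, 3, 4)

The 12 indices split into 3 linkage classes (same alcove rep ⇔ same W_17-dot-orbit):

[[1, 3, 7, 8, 12], [2, 11], [4, 5, 6, 9, 10]]


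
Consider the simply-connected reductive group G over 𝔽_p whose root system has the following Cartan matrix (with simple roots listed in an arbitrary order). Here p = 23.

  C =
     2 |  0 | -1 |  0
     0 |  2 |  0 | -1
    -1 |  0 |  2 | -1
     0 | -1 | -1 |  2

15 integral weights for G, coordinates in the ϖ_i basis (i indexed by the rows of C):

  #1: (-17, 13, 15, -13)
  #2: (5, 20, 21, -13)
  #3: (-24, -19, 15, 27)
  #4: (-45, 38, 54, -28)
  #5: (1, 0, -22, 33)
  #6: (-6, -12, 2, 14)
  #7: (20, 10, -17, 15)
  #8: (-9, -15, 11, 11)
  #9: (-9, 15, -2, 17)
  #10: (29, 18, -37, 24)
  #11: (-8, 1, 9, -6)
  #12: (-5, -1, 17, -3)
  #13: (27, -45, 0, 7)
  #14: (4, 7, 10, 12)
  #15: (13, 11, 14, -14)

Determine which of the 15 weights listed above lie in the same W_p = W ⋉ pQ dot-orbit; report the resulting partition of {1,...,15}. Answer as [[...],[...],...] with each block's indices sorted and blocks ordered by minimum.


C ↔ A_4 under row/col permutation; |W(A_4)| = 120.

Each λ_j+ρ reduced to Ā_23; 4-tuples below use C's row order:

  1: (4, 2, 12, 0) · 2: (8, 5, 2, 7) · 3: (5, 3, 2, 0) · 4: (4, 2, 12, 0) · 5: (7, 11, 2, 2) · 6: (3, 11, 2, 2) · 7: (4, 2, 12, 0) · 8: (7, 11, 2, 2) · 9: (8, 5, 2, 7) · 10: (8, 4, 2, 2) · 11: (5, 3, 2, 0) · 12: (4, 2, 12, 0) · 13: (8, 5, 2, 7) · 14: (8, 5, 2, 7) · 15: (8, 5, 2, 7)

The 15 indices split into 6 linkage classes (same alcove rep ⇔ same W_23-dot-orbit):

[[1, 4, 7, 12], [2, 9, 13, 14, 15], [3, 11], [5, 8], [6], [10]]


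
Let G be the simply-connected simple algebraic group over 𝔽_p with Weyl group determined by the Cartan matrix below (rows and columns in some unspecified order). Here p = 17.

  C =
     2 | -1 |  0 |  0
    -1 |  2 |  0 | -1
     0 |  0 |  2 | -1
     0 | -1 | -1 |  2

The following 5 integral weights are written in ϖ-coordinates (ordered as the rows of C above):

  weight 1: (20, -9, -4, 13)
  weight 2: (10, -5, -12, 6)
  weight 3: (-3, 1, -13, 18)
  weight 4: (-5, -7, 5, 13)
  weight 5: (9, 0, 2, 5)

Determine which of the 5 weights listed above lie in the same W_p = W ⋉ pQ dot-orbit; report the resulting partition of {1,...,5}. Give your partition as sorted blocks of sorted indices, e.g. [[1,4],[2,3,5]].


A_4 Cartan matrix, 4 simple roots permuted; ρ=(1,1,1,1).

Folding the 5 weights λ_j+ρ into Ā_17 (reps in the given 4-coord order):

  λ_1 → (3, 4, 3, 4);  λ_2 → (3, 4, 3, 4);  λ_3 → (0, 2, 8, 5);  λ_4 → (3, 4, 3, 4);  λ_5 → (7, 1, 0, 6)

These 5 weights hit 3 W_17-dot-orbits; sizes (3, 1, 1):

[[1, 2, 4], [3], [5]]


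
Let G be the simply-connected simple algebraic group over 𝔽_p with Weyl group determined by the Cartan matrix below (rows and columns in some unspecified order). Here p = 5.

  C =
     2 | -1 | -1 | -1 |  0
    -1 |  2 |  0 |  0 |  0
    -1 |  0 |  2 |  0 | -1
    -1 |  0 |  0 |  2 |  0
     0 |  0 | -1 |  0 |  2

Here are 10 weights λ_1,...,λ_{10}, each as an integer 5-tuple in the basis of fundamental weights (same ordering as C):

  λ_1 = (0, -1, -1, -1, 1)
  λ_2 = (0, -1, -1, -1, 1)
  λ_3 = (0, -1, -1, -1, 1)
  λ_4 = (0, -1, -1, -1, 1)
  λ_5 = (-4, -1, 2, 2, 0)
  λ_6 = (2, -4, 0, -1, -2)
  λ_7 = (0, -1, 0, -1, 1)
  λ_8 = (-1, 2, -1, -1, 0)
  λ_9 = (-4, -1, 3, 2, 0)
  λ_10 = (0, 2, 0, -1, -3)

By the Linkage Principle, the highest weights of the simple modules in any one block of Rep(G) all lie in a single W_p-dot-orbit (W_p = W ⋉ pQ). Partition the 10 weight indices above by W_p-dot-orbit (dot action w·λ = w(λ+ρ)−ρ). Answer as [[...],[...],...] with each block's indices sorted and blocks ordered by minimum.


Root system D_5: the 5×5 matrix C matches after relabeling.

Folding the 10 weights λ_j+ρ into Ā_5 (reps in the given 5-coord order):

    1: (1, 0, 0, 0, 2)
    2: (1, 0, 0, 0, 2)
    3: (1, 0, 0, 0, 2)
    4: (1, 0, 0, 0, 2)
    5: (0, 3, 0, 0, 1)
    6: (0, 3, 0, 0, 1)
    7: (1, 0, 0, 0, 2)
    8: (0, 3, 0, 0, 1)
    9: (0, 3, 0, 0, 1)
    10: (0, 3, 0, 0, 1)

Linkage partition of the 10 weights (2 classes, p=5):

[[1, 2, 3, 4, 7], [5, 6, 8, 9, 10]]


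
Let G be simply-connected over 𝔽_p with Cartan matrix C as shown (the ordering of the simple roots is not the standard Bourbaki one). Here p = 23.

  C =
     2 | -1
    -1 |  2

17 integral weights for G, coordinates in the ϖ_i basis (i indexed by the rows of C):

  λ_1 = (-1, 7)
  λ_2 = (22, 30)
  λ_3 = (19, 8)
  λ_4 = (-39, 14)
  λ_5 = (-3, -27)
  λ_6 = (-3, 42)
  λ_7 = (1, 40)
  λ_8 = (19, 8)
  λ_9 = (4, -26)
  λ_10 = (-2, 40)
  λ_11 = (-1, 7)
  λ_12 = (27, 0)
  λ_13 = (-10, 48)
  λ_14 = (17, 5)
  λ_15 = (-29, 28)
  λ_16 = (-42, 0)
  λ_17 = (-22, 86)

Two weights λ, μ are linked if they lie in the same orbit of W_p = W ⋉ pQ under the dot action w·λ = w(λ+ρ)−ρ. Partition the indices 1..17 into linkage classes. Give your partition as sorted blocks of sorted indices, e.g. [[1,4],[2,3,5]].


Dynkin diagram of C (from the 2 off-diagonal −1 entries): A_2.

Ā_23 reps of the 17 weights (A_2, coords as presented):

    1: (0, 8)
    2: (0, 8)
    3: (14, 3)
    4: (0, 8)
    5: (18, 3)
    6: (18, 3)
    7: (18, 3)
    8: (14, 3)
    9: (18, 3)
    10: (17, 5)
    11: (0, 8)
    12: (17, 5)
    13: (14, 3)
    14: (17, 5)
    15: (17, 5)
    16: (17, 5)
    17: (18, 3)

4 distinct reps among the 17 weights ⇒ 4 W_23-linkage classes:

[[1, 2, 4, 11], [3, 8, 13], [5, 6, 7, 9, 17], [10, 12, 14, 15, 16]]


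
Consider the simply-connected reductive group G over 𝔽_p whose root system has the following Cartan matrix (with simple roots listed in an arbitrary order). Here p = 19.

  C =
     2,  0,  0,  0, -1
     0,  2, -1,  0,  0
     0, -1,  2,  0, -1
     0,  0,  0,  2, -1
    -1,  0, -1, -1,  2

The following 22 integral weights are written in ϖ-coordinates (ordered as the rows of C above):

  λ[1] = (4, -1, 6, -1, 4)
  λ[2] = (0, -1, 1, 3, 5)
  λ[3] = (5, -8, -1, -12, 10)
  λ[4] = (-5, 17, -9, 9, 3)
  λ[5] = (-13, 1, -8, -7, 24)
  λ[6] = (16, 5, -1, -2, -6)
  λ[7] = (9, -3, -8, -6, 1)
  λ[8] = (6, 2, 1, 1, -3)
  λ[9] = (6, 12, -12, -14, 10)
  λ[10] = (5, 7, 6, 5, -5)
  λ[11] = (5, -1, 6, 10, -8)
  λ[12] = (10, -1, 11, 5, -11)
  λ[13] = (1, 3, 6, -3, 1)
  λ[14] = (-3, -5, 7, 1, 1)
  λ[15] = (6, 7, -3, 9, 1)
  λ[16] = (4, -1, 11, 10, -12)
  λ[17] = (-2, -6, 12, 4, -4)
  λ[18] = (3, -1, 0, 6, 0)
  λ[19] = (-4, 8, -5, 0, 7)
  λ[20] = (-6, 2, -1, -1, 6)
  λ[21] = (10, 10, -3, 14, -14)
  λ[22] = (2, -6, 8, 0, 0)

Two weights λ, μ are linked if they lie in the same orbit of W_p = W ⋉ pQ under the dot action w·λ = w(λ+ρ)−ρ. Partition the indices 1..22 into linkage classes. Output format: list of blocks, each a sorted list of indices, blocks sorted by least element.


Root system D_5: the 5×5 matrix C matches after relabeling.

λ_j+ρ reflected into Ā_19 (⟨·,θ^∨⟩≤19); 5-tuples as given:

  λ_1+ρ ↦ (5, 3, 0, 0, 2)
  λ_2+ρ ↦ (1, 0, 0, 4, 6)
  λ_3+ρ ↦ (1, 0, 0, 4, 6)
  λ_4+ρ ↦ (3, 5, 4, 1, 1)
  λ_5+ρ ↦ (6, 0, 1, 0, 5)
  λ_6+ρ ↦ (6, 0, 1, 0, 5)
  λ_7+ρ ↦ (5, 3, 0, 0, 2)
  λ_8+ρ ↦ (5, 3, 0, 0, 2)
  λ_9+ρ ↦ (6, 0, 1, 0, 5)
  λ_10+ρ ↦ (2, 4, 4, 2, 0)
  λ_11+ρ ↦ (1, 0, 0, 4, 6)
  λ_12+ρ ↦ (1, 0, 0, 4, 6)
  λ_13+ρ ↦ (2, 4, 4, 2, 0)
  λ_14+ρ ↦ (2, 4, 4, 2, 0)
  λ_15+ρ ↦ (1, 0, 0, 4, 6)
  λ_16+ρ ↦ (6, 0, 1, 0, 5)
  λ_17+ρ ↦ (3, 5, 4, 1, 1)
  λ_18+ρ ↦ (4, 0, 1, 7, 1)
  λ_19+ρ ↦ (3, 5, 4, 1, 1)
  λ_20+ρ ↦ (5, 3, 0, 0, 2)
  λ_21+ρ ↦ (2, 4, 4, 2, 0)
  λ_22+ρ ↦ (3, 5, 4, 1, 1)

Partition of {1..22} into 6 W_19-dot-orbits:

[[1, 7, 8, 20], [2, 3, 11, 12, 15], [4, 17, 19, 22], [5, 6, 9, 16], [10, 13, 14, 21], [18]]


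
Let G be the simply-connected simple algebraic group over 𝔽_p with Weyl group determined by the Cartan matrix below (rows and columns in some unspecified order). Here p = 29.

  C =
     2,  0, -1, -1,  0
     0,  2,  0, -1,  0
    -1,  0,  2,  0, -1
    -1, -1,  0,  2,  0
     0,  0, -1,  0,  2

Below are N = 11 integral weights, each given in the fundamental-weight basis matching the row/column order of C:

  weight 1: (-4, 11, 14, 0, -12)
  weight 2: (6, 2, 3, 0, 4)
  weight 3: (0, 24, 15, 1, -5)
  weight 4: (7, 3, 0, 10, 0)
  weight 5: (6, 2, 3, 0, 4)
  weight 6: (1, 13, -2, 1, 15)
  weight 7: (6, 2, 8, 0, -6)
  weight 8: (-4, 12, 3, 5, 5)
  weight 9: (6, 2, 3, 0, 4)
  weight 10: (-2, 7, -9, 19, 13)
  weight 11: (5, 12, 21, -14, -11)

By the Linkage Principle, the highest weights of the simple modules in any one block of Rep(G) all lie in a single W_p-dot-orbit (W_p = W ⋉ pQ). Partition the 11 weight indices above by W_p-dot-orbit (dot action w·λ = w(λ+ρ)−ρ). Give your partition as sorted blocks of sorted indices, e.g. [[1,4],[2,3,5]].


Type A_5, rank 5, |W|=720; reorder rows/cols to standard.

Folding the 11 weights λ_j+ρ into Ā_29 (reps in the given 5-coord order):

  λ_1+ρ ↦ (1, 10, 1, 2, 11) · λ_2+ρ ↦ (7, 3, 4, 1, 5) · λ_3+ρ ↦ (1, 10, 1, 2, 11) · λ_4+ρ ↦ (8, 4, 1, 11, 1) · λ_5+ρ ↦ (7, 3, 4, 1, 5) · λ_6+ρ ↦ (1, 10, 1, 2, 11) · λ_7+ρ ↦ (7, 3, 4, 1, 5) · λ_8+ρ ↦ (3, 13, 1, 3, 6) · λ_9+ρ ↦ (7, 3, 4, 1, 5) · λ_10+ρ ↦ (8, 4, 1, 11, 1) · λ_11+ρ ↦ (7, 0, 5, 6, 10)

Partition of {1..11} into 5 W_29-dot-orbits:

[[1, 3, 6], [2, 5, 7, 9], [4, 10], [8], [11]]


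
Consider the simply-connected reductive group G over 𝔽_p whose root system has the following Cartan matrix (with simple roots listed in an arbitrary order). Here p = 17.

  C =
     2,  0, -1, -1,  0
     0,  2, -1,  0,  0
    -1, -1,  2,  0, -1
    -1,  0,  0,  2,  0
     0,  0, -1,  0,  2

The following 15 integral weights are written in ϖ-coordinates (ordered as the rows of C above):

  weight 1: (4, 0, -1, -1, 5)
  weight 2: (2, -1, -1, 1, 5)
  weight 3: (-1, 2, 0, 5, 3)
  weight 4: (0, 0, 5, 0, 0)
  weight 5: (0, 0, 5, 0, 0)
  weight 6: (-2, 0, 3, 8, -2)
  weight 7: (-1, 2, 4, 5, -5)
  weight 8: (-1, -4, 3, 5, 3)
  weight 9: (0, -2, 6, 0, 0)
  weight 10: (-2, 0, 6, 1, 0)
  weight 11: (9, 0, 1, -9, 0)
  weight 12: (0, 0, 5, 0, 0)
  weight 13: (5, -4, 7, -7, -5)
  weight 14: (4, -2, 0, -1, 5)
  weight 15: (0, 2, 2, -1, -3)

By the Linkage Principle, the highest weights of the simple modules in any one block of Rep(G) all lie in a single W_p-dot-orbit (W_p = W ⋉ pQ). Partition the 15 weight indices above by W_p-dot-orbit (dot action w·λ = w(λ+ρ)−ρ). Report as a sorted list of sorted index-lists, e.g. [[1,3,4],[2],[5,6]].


Root system D_5: the 5×5 matrix C matches after relabeling.

λ_j+ρ reflected into Ā_17 (⟨·,θ^∨⟩≤17); 5-tuples as given:

    1: (5, 1, 0, 0, 6)
    2: (3, 0, 0, 2, 6)
    3: (0, 3, 1, 6, 4)
    4: (1, 1, 6, 1, 1)
    5: (1, 1, 6, 1, 1)
    6: (1, 1, 2, 8, 1)
    7: (0, 3, 1, 6, 4)
    8: (0, 3, 1, 6, 4)
    9: (1, 1, 6, 1, 1)
    10: (1, 1, 6, 1, 1)
    11: (1, 1, 2, 8, 1)
    12: (1, 1, 6, 1, 1)
    13: (0, 3, 1, 6, 4)
    14: (5, 1, 0, 0, 6)
    15: (1, 3, 1, 0, 2)

6 distinct reps among the 15 weights ⇒ 6 W_17-linkage classes:

[[1, 14], [2], [3, 7, 8, 13], [4, 5, 9, 10, 12], [6, 11], [15]]


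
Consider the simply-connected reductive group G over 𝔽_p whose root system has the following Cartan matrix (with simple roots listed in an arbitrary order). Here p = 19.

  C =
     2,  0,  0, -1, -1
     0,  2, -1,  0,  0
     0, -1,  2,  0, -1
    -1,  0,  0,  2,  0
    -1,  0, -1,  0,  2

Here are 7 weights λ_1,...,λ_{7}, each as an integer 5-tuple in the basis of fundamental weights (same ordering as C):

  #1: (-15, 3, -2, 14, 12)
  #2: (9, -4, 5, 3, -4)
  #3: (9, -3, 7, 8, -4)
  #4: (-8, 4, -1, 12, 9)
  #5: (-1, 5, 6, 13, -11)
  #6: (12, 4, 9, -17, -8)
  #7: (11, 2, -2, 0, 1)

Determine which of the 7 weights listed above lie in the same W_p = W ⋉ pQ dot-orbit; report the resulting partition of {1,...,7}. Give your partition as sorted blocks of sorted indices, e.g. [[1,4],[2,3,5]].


Type A_5, rank 5, |W|=720; reorder rows/cols to standard.

Alcove-folded reps (p=19, 7 weights, presented ϖ-order):

  [1] (12, 2, 1, 1, 1) · [2] (7, 3, 0, 4, 3) · [3] (7, 3, 0, 4, 3) · [4] (7, 3, 0, 4, 3) · [5] (7, 3, 0, 4, 3) · [6] (7, 3, 0, 4, 3) · [7] (12, 2, 1, 1, 1)

2 distinct reps among the 7 weights ⇒ 2 W_19-linkage classes:

[[1, 7], [2, 3, 4, 5, 6]]


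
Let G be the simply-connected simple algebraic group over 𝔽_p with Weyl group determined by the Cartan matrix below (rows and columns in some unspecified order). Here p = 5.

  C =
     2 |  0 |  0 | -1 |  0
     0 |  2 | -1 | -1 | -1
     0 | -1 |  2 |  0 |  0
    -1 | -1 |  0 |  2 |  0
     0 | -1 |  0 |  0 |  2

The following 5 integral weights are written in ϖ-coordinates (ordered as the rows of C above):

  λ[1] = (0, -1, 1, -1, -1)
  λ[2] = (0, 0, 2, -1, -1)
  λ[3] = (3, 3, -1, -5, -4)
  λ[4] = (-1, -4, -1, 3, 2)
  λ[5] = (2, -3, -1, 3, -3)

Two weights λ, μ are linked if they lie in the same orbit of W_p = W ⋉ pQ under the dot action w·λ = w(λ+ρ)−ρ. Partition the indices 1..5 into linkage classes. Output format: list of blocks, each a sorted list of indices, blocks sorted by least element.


Type D_5, rank 5, |W|=1920; reorder rows/cols to standard.

Ā_5 reps of the 5 weights (D_5, coords as presented):

    1: (1, 0, 2, 0, 0)
    2: (0, 0, 3, 1, 0)
    3: (0, 0, 3, 1, 0)
    4: (0, 0, 3, 1, 0)
    5: (1, 0, 2, 0, 0)

2 distinct reps among the 5 weights ⇒ 2 W_5-linkage classes:

[[1, 5], [2, 3, 4]]


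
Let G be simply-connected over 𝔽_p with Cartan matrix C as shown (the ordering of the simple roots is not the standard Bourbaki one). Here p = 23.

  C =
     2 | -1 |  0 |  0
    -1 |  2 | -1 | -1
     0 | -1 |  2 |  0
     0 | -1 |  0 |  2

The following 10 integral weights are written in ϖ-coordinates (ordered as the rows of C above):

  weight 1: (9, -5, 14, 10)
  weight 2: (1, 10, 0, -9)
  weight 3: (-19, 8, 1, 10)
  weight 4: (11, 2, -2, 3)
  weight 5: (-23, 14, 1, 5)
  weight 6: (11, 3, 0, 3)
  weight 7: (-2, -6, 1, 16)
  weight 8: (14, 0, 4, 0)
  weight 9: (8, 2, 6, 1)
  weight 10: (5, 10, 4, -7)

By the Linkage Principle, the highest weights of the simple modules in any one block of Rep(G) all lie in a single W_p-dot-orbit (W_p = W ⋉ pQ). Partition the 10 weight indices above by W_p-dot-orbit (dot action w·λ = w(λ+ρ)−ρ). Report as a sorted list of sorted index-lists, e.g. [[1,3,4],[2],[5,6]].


Type D_4, rank 4, |W|=192; reorder rows/cols to standard.

Alcove-folded reps (p=23, 10 weights, presented ϖ-order):

    λ_1 → (1, 5, 6, 2)
    λ_2 → (2, 3, 1, 8)
    λ_3 → (9, 2, 7, 2)
    λ_4 → (12, 2, 1, 4)
    λ_5 → (15, 1, 5, 1)
    λ_6 → (12, 2, 1, 4)
    λ_7 → (2, 3, 1, 8)
    λ_8 → (15, 1, 5, 1)
    λ_9 → (9, 2, 7, 2)
    λ_10 → (6, 1, 5, 6)

These 10 weights hit 6 W_23-dot-orbits; sizes (1, 2, 2, 2, 2, 1):

[[1], [2, 7], [3, 9], [4, 6], [5, 8], [10]]


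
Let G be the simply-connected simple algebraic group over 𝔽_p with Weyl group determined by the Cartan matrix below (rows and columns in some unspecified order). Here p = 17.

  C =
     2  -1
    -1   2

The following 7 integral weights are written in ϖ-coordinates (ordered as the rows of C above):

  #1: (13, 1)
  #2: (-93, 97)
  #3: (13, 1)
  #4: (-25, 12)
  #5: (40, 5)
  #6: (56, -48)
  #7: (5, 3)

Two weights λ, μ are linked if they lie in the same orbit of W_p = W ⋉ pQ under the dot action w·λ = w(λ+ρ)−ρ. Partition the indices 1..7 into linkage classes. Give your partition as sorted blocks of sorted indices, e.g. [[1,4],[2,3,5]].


Type A_2, rank 2, |W|=6; reorder rows/cols to standard.

Ā_17 reps of the 7 weights (A_2, coords as presented):

  λ_1 → (14, 2) · λ_2 → (6, 4) · λ_3 → (14, 2) · λ_4 → (6, 4) · λ_5 → (6, 4) · λ_6 → (6, 4) · λ_7 → (6, 4)

Partition of {1..7} into 2 W_17-dot-orbits:

[[1, 3], [2, 4, 5, 6, 7]]


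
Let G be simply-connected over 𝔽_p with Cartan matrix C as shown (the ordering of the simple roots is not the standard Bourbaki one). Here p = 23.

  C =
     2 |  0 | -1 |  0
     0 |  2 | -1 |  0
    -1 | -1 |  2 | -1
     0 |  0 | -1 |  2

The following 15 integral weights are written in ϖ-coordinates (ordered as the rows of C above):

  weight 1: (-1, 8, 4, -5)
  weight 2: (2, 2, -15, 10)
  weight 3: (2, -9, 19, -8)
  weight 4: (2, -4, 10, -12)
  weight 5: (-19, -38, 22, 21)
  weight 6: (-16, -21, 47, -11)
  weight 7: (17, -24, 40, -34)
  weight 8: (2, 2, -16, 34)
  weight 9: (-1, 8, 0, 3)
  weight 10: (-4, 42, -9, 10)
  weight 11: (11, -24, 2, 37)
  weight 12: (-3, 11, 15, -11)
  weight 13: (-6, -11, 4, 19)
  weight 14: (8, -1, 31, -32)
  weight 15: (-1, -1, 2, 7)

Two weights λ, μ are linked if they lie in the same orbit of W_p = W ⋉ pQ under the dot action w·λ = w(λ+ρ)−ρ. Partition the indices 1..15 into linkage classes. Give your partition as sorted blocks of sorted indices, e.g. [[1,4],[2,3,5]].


Cartan matrix: type D_4 (|W|=192); un-permuting the 4 rows.

Folding the 15 weights λ_j+ρ into Ā_23 (reps in the given 4-coord order):

    1: (0, 9, 1, 4)
    2: (0, 0, 3, 8)
    3: (3, 8, 0, 7)
    4: (0, 0, 3, 8)
    5: (0, 9, 1, 4)
    6: (5, 0, 3, 10)
    7: (5, 0, 3, 10)
    8: (0, 0, 3, 8)
    9: (0, 9, 1, 4)
    10: (0, 0, 3, 8)
    11: (3, 8, 0, 7)
    12: (3, 7, 2, 5)
    13: (5, 0, 3, 10)
    14: (0, 9, 1, 4)
    15: (0, 0, 3, 8)

Partition of {1..15} into 5 W_23-dot-orbits:

[[1, 5, 9, 14], [2, 4, 8, 10, 15], [3, 11], [6, 7, 13], [12]]
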